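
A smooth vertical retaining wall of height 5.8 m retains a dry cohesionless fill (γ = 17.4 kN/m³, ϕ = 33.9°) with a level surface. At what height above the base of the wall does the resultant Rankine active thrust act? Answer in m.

1.93 m

K_a = 0.2839.
The pressure distribution is triangular, so the resultant acts at H/3 above the base = 5.8/3 = 1.933 m.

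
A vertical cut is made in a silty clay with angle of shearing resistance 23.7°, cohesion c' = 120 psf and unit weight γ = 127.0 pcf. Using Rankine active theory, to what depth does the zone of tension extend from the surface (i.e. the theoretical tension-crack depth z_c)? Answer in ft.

K_a = tan²(45° − 23.7°/2) = 0.4266; √K_a = 0.6531.
The active pressure is zero where K_a γ z = 2c√K_a, so z_c = 2c/(γ√K_a) = 2×120/(127.0×0.6531) = 2.893 ft.

2.89 ft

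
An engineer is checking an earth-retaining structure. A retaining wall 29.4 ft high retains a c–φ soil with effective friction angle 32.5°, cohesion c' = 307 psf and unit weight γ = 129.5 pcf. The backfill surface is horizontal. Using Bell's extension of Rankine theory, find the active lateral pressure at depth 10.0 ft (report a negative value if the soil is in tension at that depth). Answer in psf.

K_a = (1 − sin φ)/(1 + sin φ) = 0.3010.
σ_a = K_a γ z − 2c√K_a = 0.3010×129.5×10.0 − 2×307×0.5486 = 52.92 psf.

52.9 psf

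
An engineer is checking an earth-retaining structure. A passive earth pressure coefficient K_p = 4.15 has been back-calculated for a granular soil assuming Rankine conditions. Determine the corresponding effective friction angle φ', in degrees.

37.7°

K_p = (1+sin φ)/(1−sin φ) ⇒ sin φ = (K_p − 1)/(K_p + 1) = 0.6117.
φ = arcsin(0.6117) = 37.71°.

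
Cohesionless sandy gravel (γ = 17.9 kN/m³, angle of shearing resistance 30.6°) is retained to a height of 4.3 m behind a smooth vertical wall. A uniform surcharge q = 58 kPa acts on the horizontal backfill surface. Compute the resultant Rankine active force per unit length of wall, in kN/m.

135 kN/m

K_a = tan²(45° − φ/2) = 0.3253.
Soil triangle: ½ K_a γ H² = 0.5×0.3253×17.9×4.3² = 53.84 kN/m.
Surcharge rectangle: K_a q H = 0.3253×58×4.3 = 81.14 kN/m.
Total = 53.84 + 81.14 = 135.0 kN/m.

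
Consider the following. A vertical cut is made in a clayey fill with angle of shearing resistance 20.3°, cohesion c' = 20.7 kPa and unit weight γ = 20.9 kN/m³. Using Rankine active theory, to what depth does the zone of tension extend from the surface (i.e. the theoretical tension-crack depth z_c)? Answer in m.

2.84 m

K_a = tan²(45° − 20.3°/2) = 0.4849; √K_a = 0.6963.
The active pressure is zero where K_a γ z = 2c√K_a, so z_c = 2c/(γ√K_a) = 2×20.7/(20.9×0.6963) = 2.845 m.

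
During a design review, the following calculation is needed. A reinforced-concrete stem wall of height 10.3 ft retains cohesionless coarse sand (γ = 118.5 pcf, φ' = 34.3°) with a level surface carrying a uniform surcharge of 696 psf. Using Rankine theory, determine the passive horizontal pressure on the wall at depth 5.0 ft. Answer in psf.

4620 psf

K_p = (1 + sin φ)/(1 − sin φ) = 3.582.
σ_v = γz + q = 118.5 × 5.0 + 696 = 1288 psf.
σ_h = K_p σ_v = 3.582 × 1288 = 4616 psf.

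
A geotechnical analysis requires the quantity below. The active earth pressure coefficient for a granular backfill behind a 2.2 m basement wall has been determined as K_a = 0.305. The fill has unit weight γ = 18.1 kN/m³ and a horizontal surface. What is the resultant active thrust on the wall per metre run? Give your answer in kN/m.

P = ½ K_a γ H² = 0.5 × 0.305 × 18.1 × 2.2² = 13.36 kN/m.

13.4 kN/m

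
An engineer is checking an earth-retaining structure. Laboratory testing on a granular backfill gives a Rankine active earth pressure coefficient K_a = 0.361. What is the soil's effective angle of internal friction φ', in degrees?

K_a = tan²(45° − φ/2) ⇒ 45° − φ/2 = arctan(√0.361) = 31.00°.
φ = 2(45° − 31.00°) = 28.00°.

28.0°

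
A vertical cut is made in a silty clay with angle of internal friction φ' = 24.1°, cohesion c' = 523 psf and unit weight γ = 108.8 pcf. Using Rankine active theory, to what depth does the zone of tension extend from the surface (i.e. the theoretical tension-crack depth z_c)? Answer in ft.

14.8 ft

K_a = tan²(45° − 24.1°/2) = 0.4201; √K_a = 0.6482.
The active pressure is zero where K_a γ z = 2c√K_a, so z_c = 2c/(γ√K_a) = 2×523/(108.8×0.6482) = 14.83 ft.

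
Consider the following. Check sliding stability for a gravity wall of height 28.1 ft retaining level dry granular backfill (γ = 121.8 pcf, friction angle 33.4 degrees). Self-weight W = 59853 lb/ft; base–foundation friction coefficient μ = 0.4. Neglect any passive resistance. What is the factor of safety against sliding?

1.72

K_a = tan²(45° − 33.4°/2) = 0.2899.
P_a = ½K_aγH² = 0.5×0.2899×121.8×28.1² = 13940 lb/ft, acting at H/3 = 9.367 ft above the base.
FS_sliding = μW / P_a = 0.4×59853 / 13940 = 1.717.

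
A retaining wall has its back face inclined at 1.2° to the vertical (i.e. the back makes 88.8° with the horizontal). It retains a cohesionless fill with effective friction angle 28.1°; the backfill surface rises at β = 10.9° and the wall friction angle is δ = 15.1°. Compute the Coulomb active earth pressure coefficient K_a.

K_a = sin²(α+φ) / [sin²α · sin(α−δ) · (1 + √{sin(φ+δ)sin(φ−β) / (sin(α−δ)sin(α+β))})²].
With α = 88.8°, φ = 28.1°, δ = 15.1°, β = 10.9°: K_a = 0.3875.

0.388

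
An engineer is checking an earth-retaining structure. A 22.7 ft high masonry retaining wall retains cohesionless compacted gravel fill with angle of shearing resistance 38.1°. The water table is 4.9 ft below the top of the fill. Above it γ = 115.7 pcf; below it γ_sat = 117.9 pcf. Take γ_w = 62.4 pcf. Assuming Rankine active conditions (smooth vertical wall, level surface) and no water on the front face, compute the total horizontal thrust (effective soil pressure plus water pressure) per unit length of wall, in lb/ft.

K_a = tan²(45° − φ/2) = 0.2368.
γ' = 117.9 − 62.4 = 55.50 pcf. Depth below WT = 17.8 ft.
σ'_h at WT = K_a γ d_w = 134.3 psf; at base = 134.3 + K_a γ' × 17.8 = 368.2 psf.
P₁ (0–4.9 ft) = ½×134.3×4.9 = 329.0. P₂ (4.9–22.7 ft) = ½(134.3+368.2)×17.8 = 4472.
P_w = ½ γ_w h₂² = 0.5×62.4×17.8² = 9885. Total = 329.0+4472+9885 = 14690 lb/ft.

14700 lb/ft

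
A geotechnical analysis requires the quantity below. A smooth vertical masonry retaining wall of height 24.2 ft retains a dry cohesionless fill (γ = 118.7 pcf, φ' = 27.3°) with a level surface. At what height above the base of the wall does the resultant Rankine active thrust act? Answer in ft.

K_a = 0.3711.
The pressure distribution is triangular, so the resultant acts at H/3 above the base = 24.2/3 = 8.067 ft.

8.07 ft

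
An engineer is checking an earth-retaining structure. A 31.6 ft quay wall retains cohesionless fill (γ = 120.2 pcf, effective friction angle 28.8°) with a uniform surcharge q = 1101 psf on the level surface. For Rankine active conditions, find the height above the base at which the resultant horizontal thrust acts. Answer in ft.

12.5 ft

K_a = 0.3498.
Triangular part P₁ = ½K_aγH² = 20990 at H/3 = 10.53 ft; rectangular part P₂ = K_a q H = 12170 at H/2 = 15.80 ft.
ȳ = (P₁·10.53 + P₂·15.80)/(P₁+P₂) = 12.47 ft.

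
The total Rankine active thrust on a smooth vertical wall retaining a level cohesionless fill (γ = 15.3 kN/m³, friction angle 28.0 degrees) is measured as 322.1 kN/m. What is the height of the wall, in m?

10.8 m

K_a = 0.3610. P_a = ½ K_a γ H² ⇒ H = √(2P_a/(K_a γ)).
H = √(2×322.1/(0.3610×15.3)) = 10.80 m.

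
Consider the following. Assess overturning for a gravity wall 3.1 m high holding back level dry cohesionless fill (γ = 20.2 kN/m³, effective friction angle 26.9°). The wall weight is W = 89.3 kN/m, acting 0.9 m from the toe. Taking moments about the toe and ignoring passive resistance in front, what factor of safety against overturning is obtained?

K_a = tan²(45° − 26.9°/2) = 0.3770.
P_a = ½K_aγH² = 0.5×0.3770×20.2×3.1² = 36.59 kN/m, acting at H/3 = 1.033 m above the base.
Overturning moment M_o = P_a × H/3 = 36.59 × 1.033 = 37.81.
Resisting moment M_r = W × 0.9 = 89.3 × 0.9 = 80.37.
FS_overturning = M_r/M_o = 80.37/37.81 = 2.126.

2.13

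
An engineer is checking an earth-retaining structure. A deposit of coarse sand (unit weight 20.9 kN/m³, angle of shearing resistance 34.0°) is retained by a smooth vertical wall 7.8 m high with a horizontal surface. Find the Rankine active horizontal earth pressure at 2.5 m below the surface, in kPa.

K_a = (1 − sin φ)/(1 + sin φ) = 0.2827.
σ_h = K_a γ z = 0.2827 × 20.9 × 2.5 = 14.77 kPa.

14.8 kPa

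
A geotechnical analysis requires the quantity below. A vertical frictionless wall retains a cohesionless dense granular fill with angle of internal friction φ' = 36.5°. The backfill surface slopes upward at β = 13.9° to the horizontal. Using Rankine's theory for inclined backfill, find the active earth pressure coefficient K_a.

0.273

K_a = cos β · (cos β − √(cos²β − cos²φ)) / (cos β + √(cos²β − cos²φ)).
cos β = 0.9707, cos φ = 0.8039, √(cos²β − cos²φ) = 0.5442.
K_a = 0.9707 × (0.9707 − 0.5442)/(0.9707 + 0.5442) = 0.2733.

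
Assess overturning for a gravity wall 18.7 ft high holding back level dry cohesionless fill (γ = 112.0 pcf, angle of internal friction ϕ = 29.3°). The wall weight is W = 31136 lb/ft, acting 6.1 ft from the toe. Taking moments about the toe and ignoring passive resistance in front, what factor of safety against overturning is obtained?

4.54

K_a = tan²(45° − 29.3°/2) = 0.3428.
P_a = ½K_aγH² = 0.5×0.3428×112.0×18.7² = 6714 lb/ft, acting at H/3 = 6.233 ft above the base.
Overturning moment M_o = P_a × H/3 = 6714 × 6.233 = 41850.
Resisting moment M_r = W × 6.1 = 31136 × 6.1 = 189900.
FS_overturning = M_r/M_o = 189900/41850 = 4.538.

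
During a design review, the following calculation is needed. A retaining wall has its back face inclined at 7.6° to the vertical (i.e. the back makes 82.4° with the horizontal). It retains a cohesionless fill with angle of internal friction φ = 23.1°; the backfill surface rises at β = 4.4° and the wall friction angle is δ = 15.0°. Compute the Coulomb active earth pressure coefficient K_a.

0.478

K_a = sin²(α+φ) / [sin²α · sin(α−δ) · (1 + √{sin(φ+δ)sin(φ−β) / (sin(α−δ)sin(α+β))})²].
With α = 82.4°, φ = 23.1°, δ = 15.0°, β = 4.4°: K_a = 0.4781.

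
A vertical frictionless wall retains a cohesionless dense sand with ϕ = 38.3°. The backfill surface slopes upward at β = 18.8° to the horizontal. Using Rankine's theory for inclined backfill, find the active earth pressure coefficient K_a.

K_a = cos β · (cos β − √(cos²β − cos²φ)) / (cos β + √(cos²β − cos²φ)).
cos β = 0.9466, cos φ = 0.7848, √(cos²β − cos²φ) = 0.5294.
K_a = 0.9466 × (0.9466 − 0.5294)/(0.9466 + 0.5294) = 0.2676.

0.268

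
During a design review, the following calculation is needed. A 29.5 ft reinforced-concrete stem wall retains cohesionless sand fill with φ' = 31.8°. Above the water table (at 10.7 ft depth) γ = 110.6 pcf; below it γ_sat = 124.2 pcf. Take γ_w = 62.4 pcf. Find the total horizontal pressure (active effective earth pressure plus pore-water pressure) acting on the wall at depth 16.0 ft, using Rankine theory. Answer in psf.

799 psf

K_a = (1 − sin φ)/(1 + sin φ) = 0.3098.
γ' = 124.2 − 62.4 = 61.80 pcf.
Effective vertical stress at 16.0 ft: σ'_v = 110.6×10.7 + 61.80×5.30 = 1511 psf.
σ'_h = K_a σ'_v = 0.3098 × 1511 = 468.1 psf; u = γ_w × 5.30 = 330.7 psf.
Total σ_h = 468.1 + 330.7 = 798.8 psf.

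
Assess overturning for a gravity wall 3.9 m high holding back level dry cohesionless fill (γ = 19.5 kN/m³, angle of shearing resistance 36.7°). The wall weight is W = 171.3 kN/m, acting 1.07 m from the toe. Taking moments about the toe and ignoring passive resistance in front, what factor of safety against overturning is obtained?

K_a = tan²(45° − 36.7°/2) = 0.2519.
P_a = ½K_aγH² = 0.5×0.2519×19.5×3.9² = 37.35 kN/m, acting at H/3 = 1.300 m above the base.
Overturning moment M_o = P_a × H/3 = 37.35 × 1.300 = 48.55.
Resisting moment M_r = W × 1.07 = 171.3 × 1.07 = 183.3.
FS_overturning = M_r/M_o = 183.3/48.55 = 3.775.

3.77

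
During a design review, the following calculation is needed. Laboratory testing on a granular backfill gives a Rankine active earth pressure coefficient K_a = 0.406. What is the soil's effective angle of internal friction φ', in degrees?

K_a = tan²(45° − φ/2) ⇒ 45° − φ/2 = arctan(√0.406) = 32.50°.
φ = 2(45° − 32.50°) = 24.99°.

25.0°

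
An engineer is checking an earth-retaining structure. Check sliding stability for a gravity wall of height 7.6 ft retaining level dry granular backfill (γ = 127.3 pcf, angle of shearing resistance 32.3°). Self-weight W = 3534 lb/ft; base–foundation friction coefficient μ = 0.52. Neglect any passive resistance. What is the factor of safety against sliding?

1.65

K_a = tan²(45° − 32.3°/2) = 0.3035.
P_a = ½K_aγH² = 0.5×0.3035×127.3×7.6² = 1116 lb/ft, acting at H/3 = 2.533 ft above the base.
FS_sliding = μW / P_a = 0.52×3534 / 1116 = 1.647.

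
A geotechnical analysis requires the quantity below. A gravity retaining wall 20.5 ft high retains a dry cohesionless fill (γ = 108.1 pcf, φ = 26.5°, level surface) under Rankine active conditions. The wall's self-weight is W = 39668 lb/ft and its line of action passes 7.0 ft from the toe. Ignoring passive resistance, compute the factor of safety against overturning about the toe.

4.67

K_a = tan²(45° − 26.5°/2) = 0.3829.
P_a = ½K_aγH² = 0.5×0.3829×108.1×20.5² = 8698 lb/ft, acting at H/3 = 6.833 ft above the base.
Overturning moment M_o = P_a × H/3 = 8698 × 6.833 = 59440.
Resisting moment M_r = W × 7.0 = 39668 × 7.0 = 277700.
FS_overturning = M_r/M_o = 277700/59440 = 4.672.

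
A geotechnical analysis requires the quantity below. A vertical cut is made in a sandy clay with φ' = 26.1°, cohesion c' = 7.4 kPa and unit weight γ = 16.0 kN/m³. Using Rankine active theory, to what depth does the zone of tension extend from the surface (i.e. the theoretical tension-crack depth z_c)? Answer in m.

1.48 m

K_a = tan²(45° − 26.1°/2) = 0.3889; √K_a = 0.6237.
The active pressure is zero where K_a γ z = 2c√K_a, so z_c = 2c/(γ√K_a) = 2×7.4/(16.0×0.6237) = 1.483 m.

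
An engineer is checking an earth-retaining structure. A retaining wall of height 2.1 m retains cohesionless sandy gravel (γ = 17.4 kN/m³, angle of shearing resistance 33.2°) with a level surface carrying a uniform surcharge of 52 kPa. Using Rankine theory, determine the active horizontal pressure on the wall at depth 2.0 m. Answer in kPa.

K_a = (1 − sin φ)/(1 + sin φ) = 0.2924.
σ_v = γz + q = 17.4 × 2.0 + 52 = 86.80 kPa.
σ_h = K_a σ_v = 0.2924 × 86.80 = 25.38 kPa.

25.4 kPa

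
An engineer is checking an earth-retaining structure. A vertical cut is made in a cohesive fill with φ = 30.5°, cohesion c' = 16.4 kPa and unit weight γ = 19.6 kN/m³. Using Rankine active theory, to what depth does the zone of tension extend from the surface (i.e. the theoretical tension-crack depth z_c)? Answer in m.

2.93 m

K_a = tan²(45° − 30.5°/2) = 0.3267; √K_a = 0.5715.
The active pressure is zero where K_a γ z = 2c√K_a, so z_c = 2c/(γ√K_a) = 2×16.4/(19.6×0.5715) = 2.928 m.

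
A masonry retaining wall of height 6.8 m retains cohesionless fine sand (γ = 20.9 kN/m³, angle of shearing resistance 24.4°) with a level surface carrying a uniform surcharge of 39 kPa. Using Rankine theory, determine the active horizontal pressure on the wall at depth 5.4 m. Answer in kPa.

K_a = (1 − sin φ)/(1 + sin φ) = 0.4153.
σ_v = γz + q = 20.9 × 5.4 + 39 = 151.9 kPa.
σ_h = K_a σ_v = 0.4153 × 151.9 = 63.07 kPa.

63.1 kPa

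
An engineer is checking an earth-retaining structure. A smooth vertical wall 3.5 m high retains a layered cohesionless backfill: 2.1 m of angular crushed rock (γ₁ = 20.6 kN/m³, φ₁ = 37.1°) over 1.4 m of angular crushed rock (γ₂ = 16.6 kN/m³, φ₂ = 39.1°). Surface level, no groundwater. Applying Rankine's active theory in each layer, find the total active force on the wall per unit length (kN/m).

28.6 kN/m

K_a1 = tan²(45°−37.1°/2) = 0.2475; K_a2 = tan²(45°−39.1°/2) = 0.2265.
Layer 1: σ at base = K_a1 γ₁ h₁ = 10.71 kPa; P₁ = ½×10.71×2.1 = 11.24.
Layer 2: σ_v at top = γ₁h₁ = 43.26; σ_h top = K_a2×43.26 = 9.798; σ_h base = K_a2×(43.26+16.6×1.4) = 15.06.
P₂ = ½(9.798+15.06)×1.4 = 17.40. Total P_a = 11.24+17.40 = 28.64 kN/m.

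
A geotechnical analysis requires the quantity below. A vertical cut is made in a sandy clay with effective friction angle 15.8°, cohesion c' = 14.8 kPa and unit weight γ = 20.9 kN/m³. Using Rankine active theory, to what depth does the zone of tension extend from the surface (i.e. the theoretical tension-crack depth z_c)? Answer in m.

1.87 m

K_a = tan²(45° − 15.8°/2) = 0.5720; √K_a = 0.7563.
The active pressure is zero where K_a γ z = 2c√K_a, so z_c = 2c/(γ√K_a) = 2×14.8/(20.9×0.7563) = 1.873 m.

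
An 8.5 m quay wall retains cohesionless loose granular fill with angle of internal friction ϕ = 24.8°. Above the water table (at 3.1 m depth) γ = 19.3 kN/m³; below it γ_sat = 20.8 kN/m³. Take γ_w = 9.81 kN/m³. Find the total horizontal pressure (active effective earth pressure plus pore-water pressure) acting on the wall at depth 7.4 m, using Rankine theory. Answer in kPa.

K_a = (1 − sin φ)/(1 + sin φ) = 0.4090.
γ' = 20.8 − 9.81 = 10.99 kN/m³.
Effective vertical stress at 7.4 m: σ'_v = 19.3×3.1 + 10.99×4.30 = 107.1 kPa.
σ'_h = K_a σ'_v = 0.4090 × 107.1 = 43.80 kPa; u = γ_w × 4.30 = 42.18 kPa.
Total σ_h = 43.80 + 42.18 = 85.98 kPa.

86.0 kPa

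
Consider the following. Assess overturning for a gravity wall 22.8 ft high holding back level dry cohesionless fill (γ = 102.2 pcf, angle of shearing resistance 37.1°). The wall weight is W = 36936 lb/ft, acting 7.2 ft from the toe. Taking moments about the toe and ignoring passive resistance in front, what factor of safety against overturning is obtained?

K_a = tan²(45° − 37.1°/2) = 0.2475.
P_a = ½K_aγH² = 0.5×0.2475×102.2×22.8² = 6575 lb/ft, acting at H/3 = 7.600 ft above the base.
Overturning moment M_o = P_a × H/3 = 6575 × 7.600 = 49970.
Resisting moment M_r = W × 7.2 = 36936 × 7.2 = 265900.
FS_overturning = M_r/M_o = 265900/49970 = 5.322.

5.32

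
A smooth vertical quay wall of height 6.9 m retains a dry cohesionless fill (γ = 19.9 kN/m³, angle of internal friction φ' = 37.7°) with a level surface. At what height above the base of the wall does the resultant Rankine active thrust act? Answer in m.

K_a = 0.2411.
The pressure distribution is triangular, so the resultant acts at H/3 above the base = 6.9/3 = 2.300 m.

2.30 m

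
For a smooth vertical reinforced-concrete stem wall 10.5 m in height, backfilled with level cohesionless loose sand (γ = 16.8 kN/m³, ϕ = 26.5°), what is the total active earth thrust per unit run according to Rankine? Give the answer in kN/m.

K_a = tan²(45° − φ/2) = 0.3829.
P_a = ½ K_a γ H² = 0.5 × 0.3829 × 16.8 × 10.5² = 354.6 kN/m.

355 kN/m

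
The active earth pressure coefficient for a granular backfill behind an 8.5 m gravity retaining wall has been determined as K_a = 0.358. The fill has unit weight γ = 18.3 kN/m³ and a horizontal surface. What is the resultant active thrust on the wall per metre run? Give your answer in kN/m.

237 kN/m

P = ½ K_a γ H² = 0.5 × 0.358 × 18.3 × 8.5² = 236.7 kN/m.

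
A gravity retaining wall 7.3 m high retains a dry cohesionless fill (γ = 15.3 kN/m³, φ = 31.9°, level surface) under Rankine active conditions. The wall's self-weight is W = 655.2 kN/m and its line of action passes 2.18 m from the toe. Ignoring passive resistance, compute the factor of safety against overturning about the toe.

4.67

K_a = tan²(45° − 31.9°/2) = 0.3085.
P_a = ½K_aγH² = 0.5×0.3085×15.3×7.3² = 125.8 kN/m, acting at H/3 = 2.433 m above the base.
Overturning moment M_o = P_a × H/3 = 125.8 × 2.433 = 306.1.
Resisting moment M_r = W × 2.18 = 655.2 × 2.18 = 1428.
FS_overturning = M_r/M_o = 1428/306.1 = 4.667.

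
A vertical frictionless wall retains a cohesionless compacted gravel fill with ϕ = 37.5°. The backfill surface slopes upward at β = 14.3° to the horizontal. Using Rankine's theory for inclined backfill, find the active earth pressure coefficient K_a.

0.262

K_a = cos β · (cos β − √(cos²β − cos²φ)) / (cos β + √(cos²β − cos²φ)).
cos β = 0.9690, cos φ = 0.7934, √(cos²β − cos²φ) = 0.5564.
K_a = 0.9690 × (0.9690 − 0.5564)/(0.9690 + 0.5564) = 0.2621.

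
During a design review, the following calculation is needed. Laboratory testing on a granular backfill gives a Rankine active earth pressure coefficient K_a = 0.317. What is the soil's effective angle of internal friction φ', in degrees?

K_a = tan²(45° − φ/2) ⇒ 45° − φ/2 = arctan(√0.317) = 29.38°.
φ = 2(45° − 29.38°) = 31.24°.

31.2°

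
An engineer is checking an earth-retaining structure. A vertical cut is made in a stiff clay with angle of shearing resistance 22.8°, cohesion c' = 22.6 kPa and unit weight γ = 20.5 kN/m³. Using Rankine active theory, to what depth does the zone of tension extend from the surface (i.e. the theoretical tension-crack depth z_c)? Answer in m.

K_a = tan²(45° − 22.8°/2) = 0.4414; √K_a = 0.6644.
The active pressure is zero where K_a γ z = 2c√K_a, so z_c = 2c/(γ√K_a) = 2×22.6/(20.5×0.6644) = 3.319 m.

3.32 m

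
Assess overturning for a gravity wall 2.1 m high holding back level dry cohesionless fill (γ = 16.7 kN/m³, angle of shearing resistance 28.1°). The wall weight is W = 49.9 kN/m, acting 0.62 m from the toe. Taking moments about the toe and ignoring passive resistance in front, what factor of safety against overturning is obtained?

3.34

K_a = tan²(45° − 28.1°/2) = 0.3596.
P_a = ½K_aγH² = 0.5×0.3596×16.7×2.1² = 13.24 kN/m, acting at H/3 = 0.7000 m above the base.
Overturning moment M_o = P_a × H/3 = 13.24 × 0.7000 = 9.269.
Resisting moment M_r = W × 0.62 = 49.9 × 0.62 = 30.94.
FS_overturning = M_r/M_o = 30.94/9.269 = 3.338.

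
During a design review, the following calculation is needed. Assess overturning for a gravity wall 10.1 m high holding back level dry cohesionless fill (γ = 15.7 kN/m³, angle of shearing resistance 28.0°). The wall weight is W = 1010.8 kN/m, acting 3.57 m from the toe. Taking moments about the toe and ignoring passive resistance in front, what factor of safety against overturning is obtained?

3.71

K_a = tan²(45° − 28.0°/2) = 0.3610.
P_a = ½K_aγH² = 0.5×0.3610×15.7×10.1² = 289.1 kN/m, acting at H/3 = 3.367 m above the base.
Overturning moment M_o = P_a × H/3 = 289.1 × 3.367 = 973.3.
Resisting moment M_r = W × 3.57 = 1010.8 × 3.57 = 3609.
FS_overturning = M_r/M_o = 3609/973.3 = 3.707.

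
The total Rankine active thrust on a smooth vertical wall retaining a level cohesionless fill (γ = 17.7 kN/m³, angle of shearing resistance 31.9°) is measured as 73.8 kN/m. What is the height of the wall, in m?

5.20 m

K_a = 0.3085. P_a = ½ K_a γ H² ⇒ H = √(2P_a/(K_a γ)).
H = √(2×73.8/(0.3085×17.7)) = 5.199 m.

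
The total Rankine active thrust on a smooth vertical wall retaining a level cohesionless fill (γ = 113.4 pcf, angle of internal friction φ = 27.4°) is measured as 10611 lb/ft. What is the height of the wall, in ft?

22.5 ft

K_a = 0.3697. P_a = ½ K_a γ H² ⇒ H = √(2P_a/(K_a γ)).
H = √(2×10611/(0.3697×113.4)) = 22.50 ft.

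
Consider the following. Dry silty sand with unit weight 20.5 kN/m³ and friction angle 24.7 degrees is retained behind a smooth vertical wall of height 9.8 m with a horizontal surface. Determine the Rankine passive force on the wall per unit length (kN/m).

2400 kN/m

K_p = tan²(45° + φ/2) = 2.436.
P_p = ½ K_p γ H² = 0.5 × 2.436 × 20.5 × 9.8² = 2398 kN/m.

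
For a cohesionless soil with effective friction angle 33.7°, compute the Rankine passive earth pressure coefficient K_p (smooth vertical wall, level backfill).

K_p = (1 + sin φ)/(1 − sin φ) = tan²(45° + 33.7°/2) = 3.493.

3.49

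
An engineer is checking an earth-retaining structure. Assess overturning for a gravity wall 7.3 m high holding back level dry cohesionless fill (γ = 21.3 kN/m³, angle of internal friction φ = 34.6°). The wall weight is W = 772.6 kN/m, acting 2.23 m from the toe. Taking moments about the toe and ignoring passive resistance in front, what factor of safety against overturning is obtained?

K_a = tan²(45° − 34.6°/2) = 0.2756.
P_a = ½K_aγH² = 0.5×0.2756×21.3×7.3² = 156.4 kN/m, acting at H/3 = 2.433 m above the base.
Overturning moment M_o = P_a × H/3 = 156.4 × 2.433 = 380.7.
Resisting moment M_r = W × 2.23 = 772.6 × 2.23 = 1723.
FS_overturning = M_r/M_o = 1723/380.7 = 4.526.

4.53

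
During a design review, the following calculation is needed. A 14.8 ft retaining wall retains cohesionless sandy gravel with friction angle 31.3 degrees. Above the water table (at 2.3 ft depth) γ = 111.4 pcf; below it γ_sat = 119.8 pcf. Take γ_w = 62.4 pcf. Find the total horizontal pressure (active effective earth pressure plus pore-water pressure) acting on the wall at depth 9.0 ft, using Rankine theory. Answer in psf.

621 psf

K_a = (1 − sin φ)/(1 + sin φ) = 0.3162.
γ' = 119.8 − 62.4 = 57.40 pcf.
Effective vertical stress at 9.0 ft: σ'_v = 111.4×2.3 + 57.40×6.70 = 640.8 psf.
σ'_h = K_a σ'_v = 0.3162 × 640.8 = 202.6 psf; u = γ_w × 6.70 = 418.1 psf.
Total σ_h = 202.6 + 418.1 = 620.7 psf.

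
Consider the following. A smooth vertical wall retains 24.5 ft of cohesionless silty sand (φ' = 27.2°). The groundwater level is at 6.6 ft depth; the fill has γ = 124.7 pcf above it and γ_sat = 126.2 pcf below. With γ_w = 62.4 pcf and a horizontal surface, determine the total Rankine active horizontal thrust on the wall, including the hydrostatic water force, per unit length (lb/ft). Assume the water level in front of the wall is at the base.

K_a = tan²(45° − φ/2) = 0.3726.
γ' = 126.2 − 62.4 = 63.80 pcf. Depth below WT = 17.9 ft.
σ'_h at WT = K_a γ d_w = 306.7 psf; at base = 306.7 + K_a γ' × 17.9 = 732.2 psf.
P₁ (0–6.6 ft) = ½×306.7×6.6 = 1012. P₂ (6.6–24.5 ft) = ½(306.7+732.2)×17.9 = 9297.
P_w = ½ γ_w h₂² = 0.5×62.4×17.9² = 9997. Total = 1012+9297+9997 = 20310 lb/ft.

20300 lb/ft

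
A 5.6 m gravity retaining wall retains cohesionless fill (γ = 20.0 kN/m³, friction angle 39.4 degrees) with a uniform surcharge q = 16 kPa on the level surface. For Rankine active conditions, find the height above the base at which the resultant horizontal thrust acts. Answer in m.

2.07 m

K_a = 0.2234.
Triangular part P₁ = ½K_aγH² = 70.07 at H/3 = 1.867 m; rectangular part P₂ = K_a q H = 20.02 at H/2 = 2.800 m.
ȳ = (P₁·1.867 + P₂·2.800)/(P₁+P₂) = 2.074 m.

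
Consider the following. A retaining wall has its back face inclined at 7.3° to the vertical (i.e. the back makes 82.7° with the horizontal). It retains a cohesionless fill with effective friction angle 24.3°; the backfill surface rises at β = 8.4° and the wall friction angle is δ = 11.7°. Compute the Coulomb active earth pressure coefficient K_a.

K_a = sin²(α+φ) / [sin²α · sin(α−δ) · (1 + √{sin(φ+δ)sin(φ−β) / (sin(α−δ)sin(α+β))})²].
With α = 82.7°, φ = 24.3°, δ = 11.7°, β = 8.4°: K_a = 0.4926.

0.493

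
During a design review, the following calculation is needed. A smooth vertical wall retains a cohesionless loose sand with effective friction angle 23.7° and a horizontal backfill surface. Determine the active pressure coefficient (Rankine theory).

0.427

K_a = tan²(45° − φ/2) = tan²(33.15°) = 0.4266.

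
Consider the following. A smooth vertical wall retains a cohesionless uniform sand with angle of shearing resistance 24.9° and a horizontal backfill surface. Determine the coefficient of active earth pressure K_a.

K_a = tan²(45° − φ/2) = tan²(32.55°) = 0.4074.

0.407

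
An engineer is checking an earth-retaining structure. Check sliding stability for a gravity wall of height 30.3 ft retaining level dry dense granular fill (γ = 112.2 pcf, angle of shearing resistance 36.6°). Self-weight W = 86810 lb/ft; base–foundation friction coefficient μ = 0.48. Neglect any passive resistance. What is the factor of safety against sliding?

3.20

K_a = tan²(45° − 36.6°/2) = 0.2530.
P_a = ½K_aγH² = 0.5×0.2530×112.2×30.3² = 13030 lb/ft, acting at H/3 = 10.10 ft above the base.
FS_sliding = μW / P_a = 0.48×86810 / 13030 = 3.198.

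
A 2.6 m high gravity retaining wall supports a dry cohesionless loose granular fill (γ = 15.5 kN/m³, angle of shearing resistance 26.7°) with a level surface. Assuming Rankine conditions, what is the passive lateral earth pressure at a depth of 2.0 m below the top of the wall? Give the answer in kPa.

K_p = (1 + sin φ)/(1 − sin φ) = 2.632.
σ_h = K_p γ z = 2.632 × 15.5 × 2.0 = 81.59 kPa.

81.6 kPa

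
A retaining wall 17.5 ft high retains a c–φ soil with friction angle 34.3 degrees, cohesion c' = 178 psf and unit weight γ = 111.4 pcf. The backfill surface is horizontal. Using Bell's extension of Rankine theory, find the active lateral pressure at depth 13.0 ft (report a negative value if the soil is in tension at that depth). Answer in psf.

K_a = (1 − sin φ)/(1 + sin φ) = 0.2792.
σ_a = K_a γ z − 2c√K_a = 0.2792×111.4×13.0 − 2×178×0.5284 = 216.2 psf.

216 psf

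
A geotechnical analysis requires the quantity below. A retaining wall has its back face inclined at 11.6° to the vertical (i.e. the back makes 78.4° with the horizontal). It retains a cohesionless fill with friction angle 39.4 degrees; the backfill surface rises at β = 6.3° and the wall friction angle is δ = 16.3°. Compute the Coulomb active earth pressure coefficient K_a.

0.313

K_a = sin²(α+φ) / [sin²α · sin(α−δ) · (1 + √{sin(φ+δ)sin(φ−β) / (sin(α−δ)sin(α+β))})²].
With α = 78.4°, φ = 39.4°, δ = 16.3°, β = 6.3°: K_a = 0.3133.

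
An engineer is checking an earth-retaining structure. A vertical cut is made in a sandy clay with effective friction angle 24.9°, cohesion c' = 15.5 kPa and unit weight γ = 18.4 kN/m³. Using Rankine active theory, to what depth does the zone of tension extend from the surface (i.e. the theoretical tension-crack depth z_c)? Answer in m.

K_a = tan²(45° − 24.9°/2) = 0.4074; √K_a = 0.6383.
The active pressure is zero where K_a γ z = 2c√K_a, so z_c = 2c/(γ√K_a) = 2×15.5/(18.4×0.6383) = 2.639 m.

2.64 m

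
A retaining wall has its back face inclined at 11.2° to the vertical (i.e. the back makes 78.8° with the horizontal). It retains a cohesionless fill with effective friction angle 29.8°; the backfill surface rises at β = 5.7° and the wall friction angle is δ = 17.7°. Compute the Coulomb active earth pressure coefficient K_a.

K_a = sin²(α+φ) / [sin²α · sin(α−δ) · (1 + √{sin(φ+δ)sin(φ−β) / (sin(α−δ)sin(α+β))})²].
With α = 78.8°, φ = 29.8°, δ = 17.7°, β = 5.7°: K_a = 0.4230.

0.423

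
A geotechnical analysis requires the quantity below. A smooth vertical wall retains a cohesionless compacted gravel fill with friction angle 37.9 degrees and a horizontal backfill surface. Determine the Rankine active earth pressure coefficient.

K_a = (1 − sin φ)/(1 + sin φ) = (1 − sin 37.9°)/(1 + sin 37.9°) = 0.2389.

0.239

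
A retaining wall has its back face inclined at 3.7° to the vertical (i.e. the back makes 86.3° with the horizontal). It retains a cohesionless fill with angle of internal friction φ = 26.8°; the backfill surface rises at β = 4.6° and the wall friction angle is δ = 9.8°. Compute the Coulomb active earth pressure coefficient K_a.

0.398

K_a = sin²(α+φ) / [sin²α · sin(α−δ) · (1 + √{sin(φ+δ)sin(φ−β) / (sin(α−δ)sin(α+β))})²].
With α = 86.3°, φ = 26.8°, δ = 9.8°, β = 4.6°: K_a = 0.3982.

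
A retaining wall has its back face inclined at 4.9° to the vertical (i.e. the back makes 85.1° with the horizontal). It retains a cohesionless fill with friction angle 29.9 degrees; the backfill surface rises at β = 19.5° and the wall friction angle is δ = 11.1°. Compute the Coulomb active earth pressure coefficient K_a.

K_a = sin²(α+φ) / [sin²α · sin(α−δ) · (1 + √{sin(φ+δ)sin(φ−β) / (sin(α−δ)sin(α+β))})²].
With α = 85.1°, φ = 29.9°, δ = 11.1°, β = 19.5°: K_a = 0.4676.

0.468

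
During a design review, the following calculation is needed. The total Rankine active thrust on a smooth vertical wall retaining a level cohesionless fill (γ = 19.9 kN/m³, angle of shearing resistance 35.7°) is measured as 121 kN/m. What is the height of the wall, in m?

6.80 m

K_a = 0.2630. P_a = ½ K_a γ H² ⇒ H = √(2P_a/(K_a γ)).
H = √(2×121/(0.2630×19.9)) = 6.800 m.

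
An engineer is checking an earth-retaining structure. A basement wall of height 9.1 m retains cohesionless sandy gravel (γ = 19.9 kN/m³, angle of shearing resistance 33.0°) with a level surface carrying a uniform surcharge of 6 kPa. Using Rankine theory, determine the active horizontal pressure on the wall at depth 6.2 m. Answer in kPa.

K_a = (1 − sin φ)/(1 + sin φ) = 0.2948.
σ_v = γz + q = 19.9 × 6.2 + 6 = 129.4 kPa.
σ_h = K_a σ_v = 0.2948 × 129.4 = 38.14 kPa.

38.1 kPa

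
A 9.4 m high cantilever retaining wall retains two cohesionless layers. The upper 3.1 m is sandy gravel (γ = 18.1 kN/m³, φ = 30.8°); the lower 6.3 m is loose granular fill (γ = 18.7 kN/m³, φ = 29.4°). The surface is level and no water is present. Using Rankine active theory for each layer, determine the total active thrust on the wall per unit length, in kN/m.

K_a1 = tan²(45°−30.8°/2) = 0.3227; K_a2 = tan²(45°−29.4°/2) = 0.3415.
Layer 1: σ at base = K_a1 γ₁ h₁ = 18.11 kPa; P₁ = ½×18.11×3.1 = 28.07.
Layer 2: σ_v at top = γ₁h₁ = 56.11; σ_h top = K_a2×56.11 = 19.16; σ_h base = K_a2×(56.11+18.7×6.3) = 59.39.
P₂ = ½(19.16+59.39)×6.3 = 247.4. Total P_a = 28.07+247.4 = 275.5 kN/m.

275 kN/m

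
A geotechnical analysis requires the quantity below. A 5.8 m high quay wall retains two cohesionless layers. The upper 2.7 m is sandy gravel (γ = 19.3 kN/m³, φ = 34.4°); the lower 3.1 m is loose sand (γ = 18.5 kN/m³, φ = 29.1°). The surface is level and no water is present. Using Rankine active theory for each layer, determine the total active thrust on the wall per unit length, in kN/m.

106 kN/m

K_a1 = tan²(45°−34.4°/2) = 0.2780; K_a2 = tan²(45°−29.1°/2) = 0.3456.
Layer 1: σ at base = K_a1 γ₁ h₁ = 14.49 kPa; P₁ = ½×14.49×2.7 = 19.56.
Layer 2: σ_v at top = γ₁h₁ = 52.11; σ_h top = K_a2×52.11 = 18.01; σ_h base = K_a2×(52.11+18.5×3.1) = 37.83.
P₂ = ½(18.01+37.83)×3.1 = 86.55. Total P_a = 19.56+86.55 = 106.1 kN/m.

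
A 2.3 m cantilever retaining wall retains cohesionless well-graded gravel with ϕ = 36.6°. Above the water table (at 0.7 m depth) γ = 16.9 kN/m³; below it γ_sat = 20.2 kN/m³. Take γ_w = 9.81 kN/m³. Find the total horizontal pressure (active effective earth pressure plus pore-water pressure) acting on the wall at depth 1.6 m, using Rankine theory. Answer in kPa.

K_a = (1 − sin φ)/(1 + sin φ) = 0.2530.
γ' = 20.2 − 9.81 = 10.39 kN/m³.
Effective vertical stress at 1.6 m: σ'_v = 16.9×0.7 + 10.39×0.900 = 21.18 kPa.
σ'_h = K_a σ'_v = 0.2530 × 21.18 = 5.358 kPa; u = γ_w × 0.900 = 8.829 kPa.
Total σ_h = 5.358 + 8.829 = 14.19 kPa.

14.2 kPa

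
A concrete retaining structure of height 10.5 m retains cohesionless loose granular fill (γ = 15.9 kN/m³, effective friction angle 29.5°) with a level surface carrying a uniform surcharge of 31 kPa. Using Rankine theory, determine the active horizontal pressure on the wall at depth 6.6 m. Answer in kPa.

K_a = (1 − sin φ)/(1 + sin φ) = 0.3401.
σ_v = γz + q = 15.9 × 6.6 + 31 = 135.9 kPa.
σ_h = K_a σ_v = 0.3401 × 135.9 = 46.23 kPa.

46.2 kPa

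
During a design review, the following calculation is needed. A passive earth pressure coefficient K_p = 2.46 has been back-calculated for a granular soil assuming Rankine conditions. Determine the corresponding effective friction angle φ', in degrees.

K_p = (1+sin φ)/(1−sin φ) ⇒ sin φ = (K_p − 1)/(K_p + 1) = 0.4220.
φ = arcsin(0.4220) = 24.96°.

25.0°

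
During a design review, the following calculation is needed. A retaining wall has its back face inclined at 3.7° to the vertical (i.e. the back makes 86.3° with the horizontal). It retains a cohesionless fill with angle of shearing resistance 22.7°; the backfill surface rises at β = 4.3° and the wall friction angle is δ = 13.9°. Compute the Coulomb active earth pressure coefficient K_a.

K_a = sin²(α+φ) / [sin²α · sin(α−δ) · (1 + √{sin(φ+δ)sin(φ−β) / (sin(α−δ)sin(α+β))})²].
With α = 86.3°, φ = 22.7°, δ = 13.9°, β = 4.3°: K_a = 0.4515.

0.451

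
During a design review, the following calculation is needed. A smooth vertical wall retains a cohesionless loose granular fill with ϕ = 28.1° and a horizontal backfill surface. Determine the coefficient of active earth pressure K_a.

K_a = (1 − sin φ)/(1 + sin φ) = (1 − sin 28.1°)/(1 + sin 28.1°) = 0.3596.

0.360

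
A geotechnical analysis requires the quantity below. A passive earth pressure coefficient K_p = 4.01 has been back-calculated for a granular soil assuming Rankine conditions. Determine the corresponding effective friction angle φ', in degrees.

36.9°

K_p = (1+sin φ)/(1−sin φ) ⇒ sin φ = (K_p − 1)/(K_p + 1) = 0.6008.
φ = arcsin(0.6008) = 36.93°.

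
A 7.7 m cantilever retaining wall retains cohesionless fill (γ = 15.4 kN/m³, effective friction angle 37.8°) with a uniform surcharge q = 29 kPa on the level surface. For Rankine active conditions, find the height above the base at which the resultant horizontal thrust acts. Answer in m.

K_a = 0.2400.
Triangular part P₁ = ½K_aγH² = 109.6 at H/3 = 2.567 m; rectangular part P₂ = K_a q H = 53.59 at H/2 = 3.850 m.
ȳ = (P₁·2.567 + P₂·3.850)/(P₁+P₂) = 2.988 m.

2.99 m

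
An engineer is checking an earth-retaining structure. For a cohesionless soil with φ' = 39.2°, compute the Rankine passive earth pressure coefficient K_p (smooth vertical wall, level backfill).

4.44

K_p = (1 + sin φ)/(1 − sin φ) = tan²(45° + 39.2°/2) = 4.435.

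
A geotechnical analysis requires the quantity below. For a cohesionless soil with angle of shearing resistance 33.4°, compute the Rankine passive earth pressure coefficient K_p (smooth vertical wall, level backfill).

K_p = (1 + sin φ)/(1 − sin φ) = tan²(45° + 33.4°/2) = 3.449.

3.45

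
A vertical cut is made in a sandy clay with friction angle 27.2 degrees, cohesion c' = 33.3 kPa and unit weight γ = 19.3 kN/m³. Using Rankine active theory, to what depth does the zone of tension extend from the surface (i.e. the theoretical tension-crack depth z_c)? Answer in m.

K_a = tan²(45° − 27.2°/2) = 0.3726; √K_a = 0.6104.
The active pressure is zero where K_a γ z = 2c√K_a, so z_c = 2c/(γ√K_a) = 2×33.3/(19.3×0.6104) = 5.653 m.

5.65 m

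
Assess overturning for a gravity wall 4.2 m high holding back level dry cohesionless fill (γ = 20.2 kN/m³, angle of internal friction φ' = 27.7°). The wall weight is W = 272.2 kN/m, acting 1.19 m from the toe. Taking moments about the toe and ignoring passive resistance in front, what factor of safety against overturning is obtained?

3.55

K_a = tan²(45° − 27.7°/2) = 0.3653.
P_a = ½K_aγH² = 0.5×0.3653×20.2×4.2² = 65.09 kN/m, acting at H/3 = 1.400 m above the base.
Overturning moment M_o = P_a × H/3 = 65.09 × 1.400 = 91.13.
Resisting moment M_r = W × 1.19 = 272.2 × 1.19 = 323.9.
FS_overturning = M_r/M_o = 323.9/91.13 = 3.555.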